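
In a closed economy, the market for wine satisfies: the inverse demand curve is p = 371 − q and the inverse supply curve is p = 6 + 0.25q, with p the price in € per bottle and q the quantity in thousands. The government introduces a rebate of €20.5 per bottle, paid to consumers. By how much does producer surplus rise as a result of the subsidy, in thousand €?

Inverting to q(p) form: qd = 371 − p; qs = 4p − 24.
Without the subsidy, 371 − p = 4p − 24 gives 5p = 395, so p* = €79 and q* = 292.
With a per-unit subsidy paid to consumers, each effectively pays p − 20.5, so demand becomes qd = 371 − (p − 20.5).
New equilibrium: consumers pay €62.6, producers receive €83.1, q = 308.4. (Wedge: pb − ps = −20.5.)
ΔPS is the trapezoid between Q = 308.4 and Q = 292 of height €4.1: ½ · (292 + 308.4) · 4.1 = €1230.82.

Producer surplus rises by €1230.82 thousand.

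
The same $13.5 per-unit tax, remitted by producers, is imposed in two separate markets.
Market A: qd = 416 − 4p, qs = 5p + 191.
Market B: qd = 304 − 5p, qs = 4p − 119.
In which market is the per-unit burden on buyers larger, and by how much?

Market A, by $1.5.

Market A: pre-tax p* = $25, q* = 316; post-tax q = 286; per-unit burden on buyers = $7.5.
Market B: pre-tax p* = $47, q* = 69; post-tax q = 39; per-unit burden on buyers = $6.
Difference: $7.5 vs $6 → market A is larger by $1.5.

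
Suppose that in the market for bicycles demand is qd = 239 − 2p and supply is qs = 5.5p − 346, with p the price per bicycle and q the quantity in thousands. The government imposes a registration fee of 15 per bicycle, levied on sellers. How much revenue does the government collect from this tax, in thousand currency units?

Before the tax: set 239 − 2p = 5.5p − 346 → p* = 78, q* = 83.
With the tax collected from sellers, supply shifts: qs = 5.5(p − 15) − 346.
New equilibrium: consumers pay 89, sellers receive 74, q = 61. (Wedge: pb − ps = 15.)
Revenue = t · Q = 15 · 61 = 915.

Tax revenue = 915 thousand.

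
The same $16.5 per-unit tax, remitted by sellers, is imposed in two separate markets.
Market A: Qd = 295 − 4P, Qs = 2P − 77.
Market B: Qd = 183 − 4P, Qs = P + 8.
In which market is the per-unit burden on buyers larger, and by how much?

Market A, by $2.2.

Market A: pre-tax P* = $62, Q* = 47; post-tax Q = 25; per-unit burden on buyers = $5.5.
Market B: pre-tax P* = $35, Q* = 43; post-tax Q = 29.8; per-unit burden on buyers = $3.3.
Difference: $5.5 vs $3.3 → market A is larger by $2.2.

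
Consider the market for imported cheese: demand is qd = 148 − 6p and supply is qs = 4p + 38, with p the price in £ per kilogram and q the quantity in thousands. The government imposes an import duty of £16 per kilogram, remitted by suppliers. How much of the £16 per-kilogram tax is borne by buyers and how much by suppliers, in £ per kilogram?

Buyers bear £6.4 per kilogram; suppliers bear £9.6 per kilogram.

Without the tax, 148 − 6p = 4p + 38 gives 10p = 110, so p* = £11 and q* = 82.
With the tax collected from suppliers, supply shifts: qs = 4(p − 16) + 38.
New equilibrium: buyers pay £17.4, suppliers receive £1.4, q = 43.6. (Wedge: pb − ps = 16.)
Burden on buyers: £6.4; on suppliers: £9.6. (They sum to £16.)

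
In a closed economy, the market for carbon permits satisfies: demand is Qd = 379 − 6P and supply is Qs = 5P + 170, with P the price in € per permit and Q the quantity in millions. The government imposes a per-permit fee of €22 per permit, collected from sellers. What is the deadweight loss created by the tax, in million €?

Without the tax, 379 − 6P = 5P + 170 gives 11P = 209, so P* = €19 and Q* = 265.
With the tax collected from sellers, supply shifts: Qs = 5(P − 22) + 170.
Solving gives Q = 205 with buyers paying €29 and sellers receiving €7 (the €22 wedge).
Quantity falls by |ΔQ| = |265 − 205| = 60.
DWL = ½ · t · |ΔQ| = ½ · 22 · 60 = €660.

Deadweight loss = €660 million.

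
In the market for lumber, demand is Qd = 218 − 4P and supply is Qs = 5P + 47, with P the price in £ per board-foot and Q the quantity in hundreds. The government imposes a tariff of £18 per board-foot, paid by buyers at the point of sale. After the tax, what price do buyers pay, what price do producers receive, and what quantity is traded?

Buyers pay £29; producers receive £11; quantity = 102.

Without the tax, 218 − 4P = 5P + 47 gives 9P = 171, so P* = £19 and Q* = 142.
With the tax collected from buyers, demand (in seller-price terms) shifts: Qd = 218 − 4(P + 18).
New equilibrium: buyers pay £29, producers receive £11, Q = 102. (Wedge: Pb − Ps = 18.)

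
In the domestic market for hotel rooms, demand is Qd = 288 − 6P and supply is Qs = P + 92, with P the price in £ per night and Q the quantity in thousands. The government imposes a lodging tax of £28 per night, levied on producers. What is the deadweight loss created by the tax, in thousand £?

Deadweight loss = £336 thousand.

Without the tax, 288 − 6P = P + 92 gives 7P = 196, so P* = £28 and Q* = 120.
With the tax collected from producers, supply shifts: Qs = (P − 28) + 92.
Solving gives Q = 96 with consumers paying £32 and producers receiving £4 (the £28 wedge).
Quantity falls by |ΔQ| = |120 − 96| = 24.
DWL = ½ · t · |ΔQ| = ½ · 28 · 24 = £336.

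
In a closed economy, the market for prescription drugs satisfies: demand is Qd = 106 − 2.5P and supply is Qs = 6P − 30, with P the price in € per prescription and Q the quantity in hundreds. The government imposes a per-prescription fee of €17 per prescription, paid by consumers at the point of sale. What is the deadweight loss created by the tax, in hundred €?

Deadweight loss = €255 hundred.

Without the tax, 106 − 2.5P = 6P − 30 gives 8.5P = 136, so P* = €16 and Q* = 66.
With the tax collected from consumers, demand (in seller-price terms) shifts: Qd = 106 − 2.5(P + 17).
Solving gives Q = 36 with consumers paying €28 and sellers receiving €11 (the €17 wedge).
Quantity falls by |ΔQ| = |66 − 36| = 30.
DWL = ½ · t · |ΔQ| = ½ · 17 · 30 = €255.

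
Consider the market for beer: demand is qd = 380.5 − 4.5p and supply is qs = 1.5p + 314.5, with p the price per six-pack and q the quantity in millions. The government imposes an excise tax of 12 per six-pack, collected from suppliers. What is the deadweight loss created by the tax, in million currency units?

Deadweight loss = 81 million.

Without the tax, 380.5 − 4.5p = 1.5p + 314.5 gives 6p = 66, so p* = 11 and q* = 331.
With the tax collected from suppliers, supply shifts: qs = 1.5(p − 12) + 314.5.
New equilibrium: consumers pay 14, suppliers receive 2, q = 317.5. (Wedge: pb − ps = 12.)
Quantity falls by |ΔQ| = |331 − 317.5| = 13.5.
DWL = ½ · t · |ΔQ| = ½ · 12 · 13.5 = 81.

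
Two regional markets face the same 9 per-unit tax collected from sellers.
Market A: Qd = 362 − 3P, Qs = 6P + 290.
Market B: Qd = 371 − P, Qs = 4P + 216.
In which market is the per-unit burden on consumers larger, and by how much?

Market A: pre-tax P* = 8, Q* = 338; post-tax Q = 320; per-unit burden on consumers = 6.
Market B: pre-tax P* = 31, Q* = 340; post-tax Q = 332.8; per-unit burden on consumers = 7.2.
Difference: 6 vs 7.2 → market B is larger by 1.2.

Market B, by 1.2.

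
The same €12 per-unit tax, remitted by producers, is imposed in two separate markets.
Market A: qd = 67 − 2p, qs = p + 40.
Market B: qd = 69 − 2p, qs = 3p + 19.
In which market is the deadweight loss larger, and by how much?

Market A: pre-tax p* = €9, q* = 49; post-tax q = 41; deadweight loss = €48.
Market B: pre-tax p* = €10, q* = 49; post-tax q = 34.6; deadweight loss = €86.4.
Difference: €48 vs €86.4 → market B is larger by €38.4.

Market B, by €38.4.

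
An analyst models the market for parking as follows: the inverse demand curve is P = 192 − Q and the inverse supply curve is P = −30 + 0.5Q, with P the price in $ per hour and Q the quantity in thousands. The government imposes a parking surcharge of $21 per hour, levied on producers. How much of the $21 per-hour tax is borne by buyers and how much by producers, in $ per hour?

Buyers bear $14 per hour; producers bear $7 per hour.

Inverting to Q(P) form: Qd = 192 − P; Qs = 2P + 60.
Before the tax: set 192 − P = 2P + 60 → P* = $44, Q* = 148.
With the tax collected from producers, supply shifts: Qs = 2(P − 21) + 60.
New equilibrium: buyers pay $58, producers receive $37, Q = 134. (Wedge: Pb − Ps = 21.)
Burden on buyers: $14; on producers: $7. (They sum to $21.)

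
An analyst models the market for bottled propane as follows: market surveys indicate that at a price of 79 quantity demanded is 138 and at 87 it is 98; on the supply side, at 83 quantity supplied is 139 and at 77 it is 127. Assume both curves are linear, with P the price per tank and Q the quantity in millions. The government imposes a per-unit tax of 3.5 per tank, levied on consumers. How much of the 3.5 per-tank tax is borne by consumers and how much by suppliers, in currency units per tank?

Demand slope: (98 − 138)/(87 − 79) = -5, so Qd = 533 − 5P.
Supply slope: (127 − 139)/(77 − 83) = 2, so Qs = 2P − 27.
Without the tax, 533 − 5P = 2P − 27 gives 7P = 560, so P* = 80 and Q* = 133.
With the tax collected from consumers, demand (in seller-price terms) shifts: Qd = 533 − 5(P + 3.5).
Solving gives Q = 128 with consumers paying 81 and suppliers receiving 77.5 (the 3.5 wedge).
Burden on consumers: 1; on suppliers: 2.5. (They sum to 3.5.)
The less price-elastic side of the market bears the larger share of a per-unit tax.

Consumers bear 1 per tank; suppliers bear 2.5 per tank.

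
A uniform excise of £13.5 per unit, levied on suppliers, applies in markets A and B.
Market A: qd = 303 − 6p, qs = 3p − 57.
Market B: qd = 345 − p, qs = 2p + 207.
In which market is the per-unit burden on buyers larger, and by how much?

Market A: pre-tax p* = £40, q* = 63; post-tax q = 36; per-unit burden on buyers = £4.5.
Market B: pre-tax p* = £46, q* = 299; post-tax q = 290; per-unit burden on buyers = £9.
Difference: £4.5 vs £9 → market B is larger by £4.5.

Market B, by £4.5.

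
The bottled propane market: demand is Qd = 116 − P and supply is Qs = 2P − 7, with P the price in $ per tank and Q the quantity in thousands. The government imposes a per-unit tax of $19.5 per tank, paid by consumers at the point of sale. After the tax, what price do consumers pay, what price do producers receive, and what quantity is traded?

Consumers pay $54; producers receive $34.5; quantity = 62.

Before the tax: set 116 − P = 2P − 7 → P* = $41, Q* = 75.
With the tax collected from consumers, demand (in seller-price terms) shifts: Qd = 116 − (P + 19.5).
Solving gives Q = 62 with consumers paying $54 and producers receiving $34.5 (the $19.5 wedge).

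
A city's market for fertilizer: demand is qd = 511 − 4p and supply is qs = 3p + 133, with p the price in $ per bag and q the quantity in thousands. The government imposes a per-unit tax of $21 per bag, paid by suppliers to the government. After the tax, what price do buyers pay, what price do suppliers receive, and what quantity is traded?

Without the tax, 511 − 4p = 3p + 133 gives 7p = 378, so p* = $54 and q* = 295.
With the tax collected from suppliers, supply shifts: qs = 3(p − 21) + 133.
Solving gives q = 259 with buyers paying $63 and suppliers receiving $42 (the $21 wedge).
The less price-elastic side of the market bears the larger share of a per-unit tax.

Buyers pay $63; suppliers receive $42; quantity = 259.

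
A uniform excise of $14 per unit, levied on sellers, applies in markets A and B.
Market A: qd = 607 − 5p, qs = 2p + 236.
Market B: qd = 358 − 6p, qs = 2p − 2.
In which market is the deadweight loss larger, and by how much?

Market A: pre-tax p* = $53, q* = 342; post-tax q = 322; deadweight loss = $140.
Market B: pre-tax p* = $45, q* = 88; post-tax q = 67; deadweight loss = $147.
Difference: $140 vs $147 → market B is larger by $7.

Market B, by $7.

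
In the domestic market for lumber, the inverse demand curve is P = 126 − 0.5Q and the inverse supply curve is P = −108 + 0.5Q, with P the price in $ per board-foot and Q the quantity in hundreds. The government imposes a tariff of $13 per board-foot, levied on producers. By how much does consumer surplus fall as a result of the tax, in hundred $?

Consumer surplus falls by $1478.75 hundred.

Rewrite in direct form: Qd = 252 − 2P and Qs = 2P + 216.
Before the tax: set 252 − 2P = 2P + 216 → P* = $9, Q* = 234.
With the tax collected from producers, supply shifts: Qs = 2(P − 13) + 216.
Solving gives Q = 221 with buyers paying $15.5 and producers receiving $2.5 (the $13 wedge).
ΔCS is the trapezoid between Q = 221 and Q = 234 of height $6.5: ½ · (234 + 221) · 6.5 = $1478.75.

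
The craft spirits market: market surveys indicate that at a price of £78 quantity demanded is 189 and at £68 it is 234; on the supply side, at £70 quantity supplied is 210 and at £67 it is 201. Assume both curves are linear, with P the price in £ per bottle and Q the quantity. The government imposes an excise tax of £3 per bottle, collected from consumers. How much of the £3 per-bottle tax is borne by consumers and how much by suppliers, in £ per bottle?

Demand slope: (234 − 189)/(68 − 78) = -4.5, so Qd = 540 − 4.5P.
Supply slope: (201 − 210)/(67 − 70) = 3, so Qs = 3P.
Without the tax, 540 − 4.5P = 3P gives 7.5P = 540, so P* = £72 and Q* = 216.
With the tax collected from consumers, demand (in seller-price terms) shifts: Qd = 540 − 4.5(P + 3).
New equilibrium: consumers pay £73.2, suppliers receive £70.2, Q = 210.6. (Wedge: Pb − Ps = 3.)
Burden on consumers: £1.2; on suppliers: £1.8. (They sum to £3.)
The less price-elastic side of the market bears the larger share of a per-unit tax.

Consumers bear £1.2 per bottle; suppliers bear £1.8 per bottle.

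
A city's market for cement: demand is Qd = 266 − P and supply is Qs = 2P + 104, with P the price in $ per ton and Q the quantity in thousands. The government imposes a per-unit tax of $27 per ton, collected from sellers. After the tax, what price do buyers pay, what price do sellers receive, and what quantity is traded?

Buyers pay $72; sellers receive $45; quantity = 194.

Without the tax, 266 − P = 2P + 104 gives 3P = 162, so P* = $54 and Q* = 212.
With the tax collected from sellers, supply shifts: Qs = 2(P − 27) + 104.
New equilibrium: buyers pay $72, sellers receive $45, Q = 194. (Wedge: Pb − Ps = 27.)
The less price-elastic side of the market bears the larger share of a per-unit tax.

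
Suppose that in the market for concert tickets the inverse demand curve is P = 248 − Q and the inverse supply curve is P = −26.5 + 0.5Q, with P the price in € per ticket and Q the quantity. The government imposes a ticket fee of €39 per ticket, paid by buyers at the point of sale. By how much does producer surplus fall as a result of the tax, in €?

Producer surplus falls by €2210.

Inverting to Q(P) form: Qd = 248 − P; Qs = 2P + 53.
Without the tax, 248 − P = 2P + 53 gives 3P = 195, so P* = €65 and Q* = 183.
With the tax collected from buyers, demand (in seller-price terms) shifts: Qd = 248 − (P + 39).
New equilibrium: buyers pay €91, producers receive €52, Q = 157. (Wedge: Pb − Ps = 39.)
ΔPS is the trapezoid between Q = 157 and Q = 183 of height €13: ½ · (183 + 157) · 13 = €2210.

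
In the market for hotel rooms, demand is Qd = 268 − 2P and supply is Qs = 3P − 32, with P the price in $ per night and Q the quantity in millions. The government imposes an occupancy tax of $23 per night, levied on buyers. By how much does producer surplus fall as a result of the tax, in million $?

Producer surplus falls by $1234.64 million.

Before the tax: set 268 − 2P = 3P − 32 → P* = $60, Q* = 148.
With the tax collected from buyers, demand (in seller-price terms) shifts: Qd = 268 − 2(P + 23).
Solving gives Q = 120.4 with buyers paying $73.8 and sellers receiving $50.8 (the $23 wedge).
ΔPS is the trapezoid between Q = 120.4 and Q = 148 of height $9.2: ½ · (148 + 120.4) · 9.2 = $1234.64.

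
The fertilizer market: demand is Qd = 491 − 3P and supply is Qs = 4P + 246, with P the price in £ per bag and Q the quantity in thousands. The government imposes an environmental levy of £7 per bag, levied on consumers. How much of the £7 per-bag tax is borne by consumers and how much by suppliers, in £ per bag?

Without the tax, 491 − 3P = 4P + 246 gives 7P = 245, so P* = £35 and Q* = 386.
With the tax collected from consumers, demand (in seller-price terms) shifts: Qd = 491 − 3(P + 7).
New equilibrium: consumers pay £39, suppliers receive £32, Q = 374. (Wedge: Pb − Ps = 7.)
Burden on consumers: £4; on suppliers: £3. (They sum to £7.)
The less price-elastic side of the market bears the larger share of a per-unit tax.

Consumers bear £4 per bag; suppliers bear £3 per bag.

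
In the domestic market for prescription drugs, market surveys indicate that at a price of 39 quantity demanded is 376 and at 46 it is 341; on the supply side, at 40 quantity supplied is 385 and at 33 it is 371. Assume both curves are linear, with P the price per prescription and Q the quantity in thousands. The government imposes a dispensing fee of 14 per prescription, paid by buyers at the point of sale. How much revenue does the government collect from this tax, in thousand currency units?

Tax revenue = 5054 thousand.

Demand slope: (341 − 376)/(46 − 39) = -5, so Qd = 571 − 5P.
Supply slope: (371 − 385)/(33 − 40) = 2, so Qs = 2P + 305.
Without the tax, 571 − 5P = 2P + 305 gives 7P = 266, so P* = 38 and Q* = 381.
With the tax collected from buyers, demand (in seller-price terms) shifts: Qd = 571 − 5(P + 14).
Solving gives Q = 361 with buyers paying 42 and producers receiving 28 (the 14 wedge).
Revenue = t · Q = 14 · 361 = 5054.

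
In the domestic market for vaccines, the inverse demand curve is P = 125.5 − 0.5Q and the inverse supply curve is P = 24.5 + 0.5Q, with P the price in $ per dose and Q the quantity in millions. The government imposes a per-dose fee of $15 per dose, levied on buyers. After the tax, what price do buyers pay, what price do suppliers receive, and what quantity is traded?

Buyers pay $82.5; suppliers receive $67.5; quantity = 86.

Rewrite in direct form: Qd = 251 − 2P and Qs = 2P − 49.
Without the tax, 251 − 2P = 2P − 49 gives 4P = 300, so P* = $75 and Q* = 101.
With the tax collected from buyers, demand (in seller-price terms) shifts: Qd = 251 − 2(P + 15).
Solving gives Q = 86 with buyers paying $82.5 and suppliers receiving $67.5 (the $15 wedge).
The less price-elastic side of the market bears the larger share of a per-unit tax.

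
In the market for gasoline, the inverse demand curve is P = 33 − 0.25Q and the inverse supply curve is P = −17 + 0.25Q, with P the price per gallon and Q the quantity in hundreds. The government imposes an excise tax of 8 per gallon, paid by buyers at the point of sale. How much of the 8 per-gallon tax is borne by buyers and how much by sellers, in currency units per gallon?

Buyers bear 4 per gallon; sellers bear 4 per gallon.

Inverting to Q(P) form: Qd = 132 − 4P; Qs = 4P + 68.
Before the tax: set 132 − 4P = 4P + 68 → P* = 8, Q* = 100.
With the tax collected from buyers, demand (in seller-price terms) shifts: Qd = 132 − 4(P + 8).
New equilibrium: buyers pay 12, sellers receive 4, Q = 84. (Wedge: Pb − Ps = 8.)
Burden on buyers: 4; on sellers: 4. (They sum to 8.)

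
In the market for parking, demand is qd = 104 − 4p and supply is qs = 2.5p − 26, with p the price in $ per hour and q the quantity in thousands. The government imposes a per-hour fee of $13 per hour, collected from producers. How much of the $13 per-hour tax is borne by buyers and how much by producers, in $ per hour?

Before the tax: set 104 − 4p = 2.5p − 26 → p* = $20, q* = 24.
With the tax collected from producers, supply shifts: qs = 2.5(p − 13) − 26.
New equilibrium: buyers pay $25, producers receive $12, q = 4. (Wedge: pb − ps = 13.)
Burden on buyers: $5; on producers: $8. (They sum to $13.)
The less price-elastic side of the market bears the larger share of a per-unit tax.

Buyers bear $5 per hour; producers bear $8 per hour.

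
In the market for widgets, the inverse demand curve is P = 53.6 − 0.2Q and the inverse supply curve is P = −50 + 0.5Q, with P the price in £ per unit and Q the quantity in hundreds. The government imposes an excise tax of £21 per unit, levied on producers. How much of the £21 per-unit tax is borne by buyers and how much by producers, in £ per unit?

Buyers bear £6 per unit; producers bear £15 per unit.

Rewrite in direct form: Qd = 268 − 5P and Qs = 2P + 100.
Before the tax: set 268 − 5P = 2P + 100 → P* = £24, Q* = 148.
With the tax collected from producers, supply shifts: Qs = 2(P − 21) + 100.
New equilibrium: buyers pay £30, producers receive £9, Q = 118. (Wedge: Pb − Ps = 21.)
Burden on buyers: £6; on producers: £15. (They sum to £21.)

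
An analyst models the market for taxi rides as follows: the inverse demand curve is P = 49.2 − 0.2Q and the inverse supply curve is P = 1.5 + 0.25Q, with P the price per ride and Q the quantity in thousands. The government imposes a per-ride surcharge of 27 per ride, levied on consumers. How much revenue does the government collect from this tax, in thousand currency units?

Tax revenue = 1242 thousand.

Rewrite in direct form: Qd = 246 − 5P and Qs = 4P − 6.
Before the tax: set 246 − 5P = 4P − 6 → P* = 28, Q* = 106.
With the tax collected from consumers, demand (in seller-price terms) shifts: Qd = 246 − 5(P + 27).
Solving gives Q = 46 with consumers paying 40 and suppliers receiving 13 (the 27 wedge).
Revenue = t · Q = 27 · 46 = 1242.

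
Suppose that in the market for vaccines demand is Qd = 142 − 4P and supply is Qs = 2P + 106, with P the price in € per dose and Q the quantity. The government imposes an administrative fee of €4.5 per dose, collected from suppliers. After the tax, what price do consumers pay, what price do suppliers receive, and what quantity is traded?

Before the tax: set 142 − 4P = 2P + 106 → P* = €6, Q* = 118.
With the tax collected from suppliers, supply shifts: Qs = 2(P − 4.5) + 106.
New equilibrium: consumers pay €7.5, suppliers receive €3, Q = 112. (Wedge: Pb − Ps = 4.5.)

Consumers pay €7.5; suppliers receive €3; quantity = 112.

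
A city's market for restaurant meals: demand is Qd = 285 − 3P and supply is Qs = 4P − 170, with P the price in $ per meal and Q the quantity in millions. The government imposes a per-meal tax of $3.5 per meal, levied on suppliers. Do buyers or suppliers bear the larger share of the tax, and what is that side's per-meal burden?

Buyers bear the larger share: $2 per meal.

Before the tax: set 285 − 3P = 4P − 170 → P* = $65, Q* = 90.
With the tax collected from suppliers, supply shifts: Qs = 4(P − 3.5) − 170.
New equilibrium: buyers pay $67, suppliers receive $63.5, Q = 84. (Wedge: Pb − Ps = 3.5.)
Per-meal burden: buyers $2, suppliers $1.5.
Buyers take the larger share because demand is less price-elastic here (demand slope 3 vs supply slope 4).
The less price-elastic side of the market bears the larger share of a per-unit tax.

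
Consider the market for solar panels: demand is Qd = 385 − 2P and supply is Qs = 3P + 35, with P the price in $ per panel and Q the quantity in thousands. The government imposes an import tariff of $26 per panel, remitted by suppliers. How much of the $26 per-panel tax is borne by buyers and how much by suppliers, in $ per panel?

Buyers bear $15.6 per panel; suppliers bear $10.4 per panel.

Without the tax, 385 − 2P = 3P + 35 gives 5P = 350, so P* = $70 and Q* = 245.
With the tax collected from suppliers, supply shifts: Qs = 3(P − 26) + 35.
New equilibrium: buyers pay $85.6, suppliers receive $59.6, Q = 213.8. (Wedge: Pb − Ps = 26.)
Burden on buyers: $15.6; on suppliers: $10.4. (They sum to $26.)
The less price-elastic side of the market bears the larger share of a per-unit tax.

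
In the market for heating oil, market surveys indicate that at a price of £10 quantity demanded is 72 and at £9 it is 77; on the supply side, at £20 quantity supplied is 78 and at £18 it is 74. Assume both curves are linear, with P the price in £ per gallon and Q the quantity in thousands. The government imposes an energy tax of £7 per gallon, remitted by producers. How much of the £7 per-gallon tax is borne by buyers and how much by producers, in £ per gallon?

Demand slope: (77 − 72)/(9 − 10) = -5, so Qd = 122 − 5P.
Supply slope: (74 − 78)/(18 − 20) = 2, so Qs = 2P + 38.
Without the tax, 122 − 5P = 2P + 38 gives 7P = 84, so P* = £12 and Q* = 62.
With the tax collected from producers, supply shifts: Qs = 2(P − 7) + 38.
New equilibrium: buyers pay £14, producers receive £7, Q = 52. (Wedge: Pb − Ps = 7.)
Burden on buyers: £2; on producers: £5. (They sum to £7.)
The less price-elastic side of the market bears the larger share of a per-unit tax.

Buyers bear £2 per gallon; producers bear £5 per gallon.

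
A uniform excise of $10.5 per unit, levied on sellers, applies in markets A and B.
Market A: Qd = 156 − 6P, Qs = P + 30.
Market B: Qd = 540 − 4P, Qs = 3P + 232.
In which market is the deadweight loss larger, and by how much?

Market B, by $47.25.

Market A: pre-tax P* = $18, Q* = 48; post-tax Q = 39; deadweight loss = $47.25.
Market B: pre-tax P* = $44, Q* = 364; post-tax Q = 346; deadweight loss = $94.5.
Difference: $47.25 vs $94.5 → market B is larger by $47.25.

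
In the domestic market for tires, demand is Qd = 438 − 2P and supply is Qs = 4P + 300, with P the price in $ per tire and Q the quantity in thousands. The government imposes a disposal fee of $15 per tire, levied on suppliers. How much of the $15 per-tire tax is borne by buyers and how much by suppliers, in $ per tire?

Buyers bear $10 per tire; suppliers bear $5 per tire.

Before the tax: set 438 − 2P = 4P + 300 → P* = $23, Q* = 392.
With the tax collected from suppliers, supply shifts: Qs = 4(P − 15) + 300.
Solving gives Q = 372 with buyers paying $33 and suppliers receiving $18 (the $15 wedge).
Burden on buyers: $10; on suppliers: $5. (They sum to $15.)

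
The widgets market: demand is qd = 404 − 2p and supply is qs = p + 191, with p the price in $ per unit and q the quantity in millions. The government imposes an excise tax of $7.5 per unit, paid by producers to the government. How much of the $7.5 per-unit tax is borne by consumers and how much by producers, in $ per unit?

Before the tax: set 404 − 2p = p + 191 → p* = $71, q* = 262.
With the tax collected from producers, supply shifts: qs = (p − 7.5) + 191.
Solving gives q = 257 with consumers paying $73.5 and producers receiving $66 (the $7.5 wedge).
Burden on consumers: $2.5; on producers: $5. (They sum to $7.5.)

Consumers bear $2.5 per unit; producers bear $5 per unit.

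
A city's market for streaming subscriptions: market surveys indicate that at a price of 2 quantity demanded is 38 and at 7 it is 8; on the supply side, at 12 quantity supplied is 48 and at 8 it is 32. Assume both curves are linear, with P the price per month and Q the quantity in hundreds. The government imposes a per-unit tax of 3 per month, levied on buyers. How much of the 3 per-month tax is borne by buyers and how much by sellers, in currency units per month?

Demand slope: (8 − 38)/(7 − 2) = -6, so Qd = 50 − 6P.
Supply slope: (32 − 48)/(8 − 12) = 4, so Qs = 4P.
Without the tax, 50 − 6P = 4P gives 10P = 50, so P* = 5 and Q* = 20.
With the tax collected from buyers, demand (in seller-price terms) shifts: Qd = 50 − 6(P + 3).
Solving gives Q = 12.8 with buyers paying 6.2 and sellers receiving 3.2 (the 3 wedge).
Burden on buyers: 1.2; on sellers: 1.8. (They sum to 3.)

Buyers bear 1.2 per month; sellers bear 1.8 per month.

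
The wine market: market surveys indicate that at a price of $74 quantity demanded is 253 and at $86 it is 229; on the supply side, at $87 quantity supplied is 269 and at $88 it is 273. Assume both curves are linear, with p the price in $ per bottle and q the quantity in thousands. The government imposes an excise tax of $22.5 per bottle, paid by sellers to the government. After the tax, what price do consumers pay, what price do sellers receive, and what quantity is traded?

Consumers pay $95; sellers receive $72.5; quantity = 211.

Demand slope: (229 − 253)/(86 − 74) = -2, so qd = 401 − 2p.
Supply slope: (273 − 269)/(88 − 87) = 4, so qs = 4p − 79.
Without the tax, 401 − 2p = 4p − 79 gives 6p = 480, so p* = $80 and q* = 241.
With the tax collected from sellers, supply shifts: qs = 4(p − 22.5) − 79.
Solving gives q = 211 with consumers paying $95 and sellers receiving $72.5 (the $22.5 wedge).
The less price-elastic side of the market bears the larger share of a per-unit tax.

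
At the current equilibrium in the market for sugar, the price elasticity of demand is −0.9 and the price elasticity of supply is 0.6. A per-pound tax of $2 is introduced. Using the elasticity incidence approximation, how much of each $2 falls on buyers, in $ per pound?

Incidence ratio: buyers' share ≈ εs / (εs + |εd|) = 0.6 / (0.6 + 0.9) = 0.4.
So buyers bear ≈ 0.4 × $2 = $0.8; suppliers bear $1.2.

Buyers bear ≈ $0.8 per pound.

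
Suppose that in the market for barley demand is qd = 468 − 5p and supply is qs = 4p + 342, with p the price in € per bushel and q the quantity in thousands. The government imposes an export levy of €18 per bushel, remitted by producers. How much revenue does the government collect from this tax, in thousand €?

Before the tax: set 468 − 5p = 4p + 342 → p* = €14, q* = 398.
With the tax collected from producers, supply shifts: qs = 4(p − 18) + 342.
Solving gives q = 358 with consumers paying €22 and producers receiving €4 (the €18 wedge).
Revenue = t · Q = 18 · 358 = €6444.

Tax revenue = €6444 thousand.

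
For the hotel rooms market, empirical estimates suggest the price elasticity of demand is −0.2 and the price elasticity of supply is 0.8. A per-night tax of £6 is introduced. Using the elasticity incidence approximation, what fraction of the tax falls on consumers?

Incidence ratio: consumers' share ≈ εs / (εs + |εd|) = 0.8 / (0.8 + 0.2) = 0.8.
Supply is the more elastic side, so consumers bear the larger share.

Consumers' share ≈ 0.8.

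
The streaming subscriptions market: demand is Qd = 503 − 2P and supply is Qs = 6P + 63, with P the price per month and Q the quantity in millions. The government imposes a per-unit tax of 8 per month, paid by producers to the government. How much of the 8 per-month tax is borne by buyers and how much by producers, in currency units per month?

Buyers bear 6 per month; producers bear 2 per month.

Without the tax, 503 − 2P = 6P + 63 gives 8P = 440, so P* = 55 and Q* = 393.
With the tax collected from producers, supply shifts: Qs = 6(P − 8) + 63.
New equilibrium: buyers pay 61, producers receive 53, Q = 381. (Wedge: Pb − Ps = 8.)
Burden on buyers: 6; on producers: 2. (They sum to 8.)
The less price-elastic side of the market bears the larger share of a per-unit tax.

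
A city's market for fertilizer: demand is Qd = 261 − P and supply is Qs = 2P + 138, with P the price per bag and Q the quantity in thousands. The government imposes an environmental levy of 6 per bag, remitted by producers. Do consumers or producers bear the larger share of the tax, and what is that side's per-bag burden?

Before the tax: set 261 − P = 2P + 138 → P* = 41, Q* = 220.
With the tax collected from producers, supply shifts: Qs = 2(P − 6) + 138.
Solving gives Q = 216 with consumers paying 45 and producers receiving 39 (the 6 wedge).
Per-bag burden: consumers 4, producers 2.
Consumers take the larger share because demand is less price-elastic here (demand slope 1 vs supply slope 2).

Consumers bear the larger share: 4 per bag.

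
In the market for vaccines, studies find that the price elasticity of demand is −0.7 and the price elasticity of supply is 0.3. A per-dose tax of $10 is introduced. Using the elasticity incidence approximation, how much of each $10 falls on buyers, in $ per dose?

Incidence ratio: buyers' share ≈ εs / (εs + |εd|) = 0.3 / (0.3 + 0.7) = 0.3.
So buyers bear ≈ 0.3 × $10 = $3; producers bear $7.

Buyers bear ≈ $3 per dose.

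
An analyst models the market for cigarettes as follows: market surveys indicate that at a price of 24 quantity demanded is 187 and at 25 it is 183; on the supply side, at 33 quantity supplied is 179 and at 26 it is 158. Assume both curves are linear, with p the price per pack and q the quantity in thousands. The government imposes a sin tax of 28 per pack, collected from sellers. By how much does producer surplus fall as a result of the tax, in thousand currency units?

Demand slope: (183 − 187)/(25 − 24) = -4, so qd = 283 − 4p.
Supply slope: (158 − 179)/(26 − 33) = 3, so qs = 3p + 80.
Without the tax, 283 − 4p = 3p + 80 gives 7p = 203, so p* = 29 and q* = 167.
With the tax collected from sellers, supply shifts: qs = 3(p − 28) + 80.
Solving gives q = 119 with buyers paying 41 and sellers receiving 13 (the 28 wedge).
ΔPS is the trapezoid between Q = 119 and Q = 167 of height 16: ½ · (167 + 119) · 16 = 2288.

Producer surplus falls by 2288 thousand.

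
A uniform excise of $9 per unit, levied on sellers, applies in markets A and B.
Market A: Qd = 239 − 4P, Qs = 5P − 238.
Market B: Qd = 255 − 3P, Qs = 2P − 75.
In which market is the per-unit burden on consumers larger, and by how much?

Market A: pre-tax P* = $53, Q* = 27; post-tax Q = 7; per-unit burden on consumers = $5.
Market B: pre-tax P* = $66, Q* = 57; post-tax Q = 46.2; per-unit burden on consumers = $3.6.
Difference: $5 vs $3.6 → market A is larger by $1.4.

Market A, by $1.4.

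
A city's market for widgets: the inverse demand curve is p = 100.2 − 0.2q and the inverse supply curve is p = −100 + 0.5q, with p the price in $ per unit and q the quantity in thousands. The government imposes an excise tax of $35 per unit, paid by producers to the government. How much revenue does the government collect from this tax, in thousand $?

Rewrite in direct form: qd = 501 − 5p and qs = 2p + 200.
Without the tax, 501 − 5p = 2p + 200 gives 7p = 301, so p* = $43 and q* = 286.
With the tax collected from producers, supply shifts: qs = 2(p − 35) + 200.
Solving gives q = 236 with buyers paying $53 and producers receiving $18 (the $35 wedge).
Revenue = t · Q = 35 · 236 = $8260.

Tax revenue = $8260 thousand.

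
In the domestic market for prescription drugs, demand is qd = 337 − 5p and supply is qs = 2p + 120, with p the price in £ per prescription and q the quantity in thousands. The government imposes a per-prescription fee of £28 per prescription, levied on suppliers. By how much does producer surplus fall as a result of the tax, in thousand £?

Producer surplus falls by £3240 thousand.

Before the tax: set 337 − 5p = 2p + 120 → p* = £31, q* = 182.
With the tax collected from suppliers, supply shifts: qs = 2(p − 28) + 120.
Solving gives q = 142 with buyers paying £39 and suppliers receiving £11 (the £28 wedge).
ΔPS is the trapezoid between Q = 142 and Q = 182 of height £20: ½ · (182 + 142) · 20 = £3240.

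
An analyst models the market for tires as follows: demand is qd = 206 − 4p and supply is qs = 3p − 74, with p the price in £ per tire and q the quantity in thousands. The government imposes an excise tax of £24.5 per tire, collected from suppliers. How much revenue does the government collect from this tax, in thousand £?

Before the tax: set 206 − 4p = 3p − 74 → p* = £40, q* = 46.
With the tax collected from suppliers, supply shifts: qs = 3(p − 24.5) − 74.
Solving gives q = 4 with buyers paying £50.5 and suppliers receiving £26 (the £24.5 wedge).
Revenue = t · Q = 24.5 · 4 = £98.

Tax revenue = £98 thousand.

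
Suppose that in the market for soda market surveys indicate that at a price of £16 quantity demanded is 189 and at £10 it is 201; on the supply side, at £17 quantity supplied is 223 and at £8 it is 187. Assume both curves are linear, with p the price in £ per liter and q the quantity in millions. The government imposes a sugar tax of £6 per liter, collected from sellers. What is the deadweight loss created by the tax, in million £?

Deadweight loss = £24 million.

Demand slope: (201 − 189)/(10 − 16) = -2, so qd = 221 − 2p.
Supply slope: (187 − 223)/(8 − 17) = 4, so qs = 4p + 155.
Before the tax: set 221 − 2p = 4p + 155 → p* = £11, q* = 199.
With the tax collected from sellers, supply shifts: qs = 4(p − 6) + 155.
New equilibrium: consumers pay £15, sellers receive £9, q = 191. (Wedge: pb − ps = 6.)
Quantity falls by |ΔQ| = |199 − 191| = 8.
DWL = ½ · t · |ΔQ| = ½ · 6 · 8 = £24.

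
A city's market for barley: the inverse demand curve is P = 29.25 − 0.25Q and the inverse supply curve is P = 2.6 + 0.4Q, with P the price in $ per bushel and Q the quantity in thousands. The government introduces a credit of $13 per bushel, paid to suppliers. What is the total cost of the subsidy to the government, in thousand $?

Inverting to Q(P) form: Qd = 117 − 4P; Qs = 2.5P − 6.5.
Before the subsidy: set 117 − 4P = 2.5P − 6.5 → P* = $19, Q* = 41.
With a per-unit subsidy paid to suppliers, each receives P + 13 per unit sold, so supply becomes Qs = 2.5(P + 13) − 6.5.
Solving gives Q = 61 with consumers paying $14 and suppliers receiving $27 (the $13 wedge).
Outlay = t · Q = 13 · 61 = $793.

Government outlay = $793 thousand.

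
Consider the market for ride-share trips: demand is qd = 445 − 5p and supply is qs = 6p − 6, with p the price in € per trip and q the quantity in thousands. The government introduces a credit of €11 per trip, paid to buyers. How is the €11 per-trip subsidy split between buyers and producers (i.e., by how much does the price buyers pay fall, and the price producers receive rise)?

Before the subsidy: set 445 − 5p = 6p − 6 → p* = €41, q* = 240.
With a per-unit subsidy paid to buyers, each effectively pays p − 11, so demand becomes qd = 445 − 5(p − 11).
Solving gives q = 270 with buyers paying €35 and producers receiving €46 (the €11 wedge).
Gain to buyers: €6; to producers: €5. (They sum to €11.)

Buyers gain €6 per trip; producers gain €5 per trip.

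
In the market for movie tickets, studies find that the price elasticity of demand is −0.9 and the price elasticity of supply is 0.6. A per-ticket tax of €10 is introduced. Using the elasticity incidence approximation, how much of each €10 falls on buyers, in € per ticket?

Buyers bear ≈ €4 per ticket.

Incidence ratio: buyers' share ≈ εs / (εs + |εd|) = 0.6 / (0.6 + 0.9) = 0.4.
So buyers bear ≈ 0.4 × €10 = €4; sellers bear €6.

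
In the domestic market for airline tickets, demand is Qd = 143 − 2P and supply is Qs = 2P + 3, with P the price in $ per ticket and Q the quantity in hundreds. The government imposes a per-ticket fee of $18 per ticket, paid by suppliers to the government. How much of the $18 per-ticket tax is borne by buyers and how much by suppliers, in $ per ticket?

Buyers bear $9 per ticket; suppliers bear $9 per ticket.

Before the tax: set 143 − 2P = 2P + 3 → P* = $35, Q* = 73.
With the tax collected from suppliers, supply shifts: Qs = 2(P − 18) + 3.
Solving gives Q = 55 with buyers paying $44 and suppliers receiving $26 (the $18 wedge).
Burden on buyers: $9; on suppliers: $9. (They sum to $18.)
The less price-elastic side of the market bears the larger share of a per-unit tax.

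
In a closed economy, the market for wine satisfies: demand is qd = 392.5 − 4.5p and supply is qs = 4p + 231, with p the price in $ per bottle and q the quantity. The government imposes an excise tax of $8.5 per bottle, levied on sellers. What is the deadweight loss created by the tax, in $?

Deadweight loss = $76.5.

Before the tax: set 392.5 − 4.5p = 4p + 231 → p* = $19, q* = 307.
With the tax collected from sellers, supply shifts: qs = 4(p − 8.5) + 231.
New equilibrium: buyers pay $23, sellers receive $14.5, q = 289. (Wedge: pb − ps = 8.5.)
Quantity falls by |ΔQ| = |307 − 289| = 18.
DWL = ½ · t · |ΔQ| = ½ · 8.5 · 18 = $76.5.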